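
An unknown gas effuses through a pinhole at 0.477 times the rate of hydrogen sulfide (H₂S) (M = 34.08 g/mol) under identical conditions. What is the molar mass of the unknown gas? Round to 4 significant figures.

149.8 g/mol

Since effusion rate ∝ 1/√M, rate_X/rate_H₂S = √(M_H₂S/M_X).
0.477 = √(34.08/M_X)
M_X = 34.08 / 0.477² = 34.08 / 0.2275 = 149.8 g/mol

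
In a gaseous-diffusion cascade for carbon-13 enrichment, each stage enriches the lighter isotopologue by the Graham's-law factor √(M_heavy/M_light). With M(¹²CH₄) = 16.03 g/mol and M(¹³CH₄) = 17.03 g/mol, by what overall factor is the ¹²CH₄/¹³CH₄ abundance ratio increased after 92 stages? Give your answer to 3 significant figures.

16.2

After 92 stages the ratio has grown by (√(17.03/16.03))^92 = (17.03/16.03)^(92/2).
= 1.06238^46 = 16.2.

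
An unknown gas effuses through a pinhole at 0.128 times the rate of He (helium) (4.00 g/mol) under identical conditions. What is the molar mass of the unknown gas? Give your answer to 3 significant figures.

Using Graham's law: rate_X/rate_He = √(M_He/M_X).
0.128 = √(4.00/M_X)
M_X = 4.00 / 0.128² = 4.00 / 0.01638 = 244 g/mol

244 g/mol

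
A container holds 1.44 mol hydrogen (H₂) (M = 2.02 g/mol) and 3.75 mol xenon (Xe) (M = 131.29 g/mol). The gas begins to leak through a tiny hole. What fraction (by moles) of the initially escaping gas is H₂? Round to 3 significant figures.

0.756

Effusion rate of each component ∝ n_i/√M_i (partial pressure × 1/√M).
x_H₂(eff) = (n_H₂/√M_H₂) / (n_H₂/√M_H₂ + n_Xe/√M_Xe)
= (1.44/√2.02) / (1.44/√2.02 + 3.75/√131.29) = 1.013/(1.013 + 0.3273) = 0.756.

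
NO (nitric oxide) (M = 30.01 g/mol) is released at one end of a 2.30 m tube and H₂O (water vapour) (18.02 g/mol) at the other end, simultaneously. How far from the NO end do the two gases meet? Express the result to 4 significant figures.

Graham's law gives d_NO/d_H₂O = rate_NO/rate_H₂O = √(M_H₂O/M_NO) = √(18.02/30.01) = 0.7749.
With d_NO + d_H₂O = 2.30 m, d_H₂O = 2.30/(1 + 0.7749) = 1.296 m.
d_NO = 2.30 − 1.296 = 1.004 m.

1.004 m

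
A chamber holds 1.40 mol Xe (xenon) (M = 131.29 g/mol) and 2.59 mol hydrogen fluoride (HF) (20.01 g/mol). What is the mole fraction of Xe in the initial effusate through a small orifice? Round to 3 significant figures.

0.174

Effusion rate of each component ∝ n_i/√M_i (partial pressure × 1/√M).
x_Xe(eff) = (n_Xe/√M_Xe) / (n_Xe/√M_Xe + n_HF/√M_HF)
= (1.40/√131.29) / (1.40/√131.29 + 2.59/√20.01) = 0.1222/(0.1222 + 0.5790) = 0.174.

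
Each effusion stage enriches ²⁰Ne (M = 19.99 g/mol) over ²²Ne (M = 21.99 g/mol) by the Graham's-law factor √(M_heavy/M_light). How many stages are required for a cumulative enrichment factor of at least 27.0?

70

Per stage α = (21.99/19.99)^(1/2) = 1.10005^0.5, giving ln α = 0.04768.
Need α^N ≥ 27.0 ⇒ N ≥ ln(27.0) / ln α = 3.296 / 0.04768 = 69.13.
So at least 70 stages are needed.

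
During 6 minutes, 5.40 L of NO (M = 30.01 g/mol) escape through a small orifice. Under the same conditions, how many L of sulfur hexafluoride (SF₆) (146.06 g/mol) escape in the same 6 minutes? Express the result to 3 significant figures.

2.45 L

Since effusion rate ∝ 1/√M, rate_SF₆/rate_NO = √(M_NO/M_SF₆) = √(30.01/146.06) = √0.2055 = 0.4533.
So the volume for SF₆ is 5.40 × 0.4533 = 2.45 L.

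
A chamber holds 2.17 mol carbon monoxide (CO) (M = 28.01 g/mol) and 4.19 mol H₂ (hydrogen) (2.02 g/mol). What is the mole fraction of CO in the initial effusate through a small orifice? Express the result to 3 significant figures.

Effusion rate of each component ∝ n_i/√M_i (partial pressure × 1/√M).
So x_CO in the escaping gas = (n_CO/√M_CO) / Σ(n_i/√M_i)
= (2.17/√28.01) / (2.17/√28.01 + 4.19/√2.02) = 0.4100/(0.4100 + 2.948) = 0.122.

0.122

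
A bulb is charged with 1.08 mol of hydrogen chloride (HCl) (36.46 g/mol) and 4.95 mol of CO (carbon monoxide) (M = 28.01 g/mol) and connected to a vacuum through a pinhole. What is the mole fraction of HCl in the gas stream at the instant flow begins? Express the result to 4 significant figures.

The effusion rate of species i is ∝ p_i/√M_i ∝ n_i/√M_i.
Mole fraction of HCl in the effusate = (n_HCl/√M_HCl) / (n_HCl/√M_HCl + n_CO/√M_CO)
= (1.08/√36.46) / (1.08/√36.46 + 4.95/√28.01) = 0.1789/(0.1789 + 0.9353) = 0.1605.

0.1605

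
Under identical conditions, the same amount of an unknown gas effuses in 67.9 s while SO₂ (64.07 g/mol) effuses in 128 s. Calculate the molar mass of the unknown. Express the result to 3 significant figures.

18.0 g/mol

Using Graham's law: t_X/t_SO₂ = √(M_X/M_SO₂).
67.9/128 = 0.5305 = √(M_X/64.07)
M_X = 64.07 × 0.5305² = 64.07 × 0.2814 = 18.0 g/mol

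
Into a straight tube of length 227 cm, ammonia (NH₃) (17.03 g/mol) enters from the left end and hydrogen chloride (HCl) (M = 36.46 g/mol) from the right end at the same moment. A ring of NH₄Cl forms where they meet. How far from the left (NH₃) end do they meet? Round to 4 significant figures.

134.8 cm

The fronts meet when d_NH₃ + d_HCl = L with d_NH₃/d_HCl = √(M_HCl/M_NH₃) (Graham's law). Here √(M_HCl/M_NH₃) = √(36.46/17.03) = 1.463.
With d_NH₃ + d_HCl = 227 cm, d_HCl = 227/(1 + 1.463) = 92.16 cm.
d_NH₃ = 227 − 92.16 = 134.8 cm.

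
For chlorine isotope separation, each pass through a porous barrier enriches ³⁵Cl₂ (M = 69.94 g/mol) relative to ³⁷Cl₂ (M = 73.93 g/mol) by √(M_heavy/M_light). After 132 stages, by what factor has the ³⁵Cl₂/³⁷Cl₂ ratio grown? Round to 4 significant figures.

38.93

After 132 stages the ratio has grown by (√(73.93/69.94))^132 = (73.93/69.94)^(132/2).
= 1.05705^66 = 38.93.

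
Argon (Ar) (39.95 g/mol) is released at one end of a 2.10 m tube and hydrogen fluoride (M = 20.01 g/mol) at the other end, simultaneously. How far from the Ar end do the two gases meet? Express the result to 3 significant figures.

0.870 m

In equal time, each gas travels a distance ∝ its rate ∝ 1/√M, so d_Ar/d_HF = √(M_HF/M_Ar) = √(20.01/39.95) = 0.7077.
With d_Ar + d_HF = 2.10 m, d_HF = 2.10/(1 + 0.7077) = 1.230 m.
d_Ar = 2.10 − 1.230 = 0.870 m.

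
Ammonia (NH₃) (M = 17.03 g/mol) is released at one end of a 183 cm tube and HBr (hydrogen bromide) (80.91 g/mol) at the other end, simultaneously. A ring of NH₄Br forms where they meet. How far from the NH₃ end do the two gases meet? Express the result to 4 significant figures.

Graham's law gives d_NH₃/d_HBr = rate_NH₃/rate_HBr = √(M_HBr/M_NH₃) = √(80.91/17.03) = 2.180.
With d_NH₃ + d_HBr = 183 cm, d_HBr = 183/(1 + 2.180) = 57.55 cm.
d_NH₃ = 183 − 57.55 = 125.4 cm.

125.4 cm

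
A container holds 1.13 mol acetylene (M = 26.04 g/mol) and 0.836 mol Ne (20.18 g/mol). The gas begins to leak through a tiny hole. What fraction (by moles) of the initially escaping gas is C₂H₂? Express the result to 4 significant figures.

The effusion rate of species i is ∝ p_i/√M_i ∝ n_i/√M_i.
Mole fraction of C₂H₂ in the effusate = (n_C₂H₂/√M_C₂H₂) / (n_C₂H₂/√M_C₂H₂ + n_Ne/√M_Ne)
= (1.13/√26.04) / (1.13/√26.04 + 0.836/√20.18) = 0.2214/(0.2214 + 0.1861) = 0.5434.

0.5434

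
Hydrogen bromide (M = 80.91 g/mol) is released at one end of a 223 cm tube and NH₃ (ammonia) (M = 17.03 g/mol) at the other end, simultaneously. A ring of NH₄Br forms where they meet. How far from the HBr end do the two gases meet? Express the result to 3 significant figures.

70.1 cm

Graham's law gives d_HBr/d_NH₃ = rate_HBr/rate_NH₃ = √(M_NH₃/M_HBr) = √(17.03/80.91) = 0.4588.
With d_HBr + d_NH₃ = 223 cm, d_NH₃ = 223/(1 + 0.4588) = 152.9 cm.
d_HBr = 223 − 152.9 = 70.1 cm.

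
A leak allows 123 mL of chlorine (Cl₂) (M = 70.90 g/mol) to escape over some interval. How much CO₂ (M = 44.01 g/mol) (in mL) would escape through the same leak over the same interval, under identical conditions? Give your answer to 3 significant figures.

From Graham's law, rate_CO₂/rate_Cl₂ = √(M_Cl₂/M_CO₂) = √(70.90/44.01) = √1.611 = 1.269.
So the volume for CO₂ is 123 × 1.269 = 156 mL.

156 mL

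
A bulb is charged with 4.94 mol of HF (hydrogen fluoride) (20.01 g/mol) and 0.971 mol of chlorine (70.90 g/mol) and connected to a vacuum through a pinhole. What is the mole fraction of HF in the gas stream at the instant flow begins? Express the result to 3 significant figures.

Effusion rate of each component ∝ n_i/√M_i (partial pressure × 1/√M).
So x_HF in the escaping gas = (n_HF/√M_HF) / Σ(n_i/√M_i)
= (4.94/√20.01) / (4.94/√20.01 + 0.971/√70.90) = 1.104/(1.104 + 0.1153) = 0.905.

0.905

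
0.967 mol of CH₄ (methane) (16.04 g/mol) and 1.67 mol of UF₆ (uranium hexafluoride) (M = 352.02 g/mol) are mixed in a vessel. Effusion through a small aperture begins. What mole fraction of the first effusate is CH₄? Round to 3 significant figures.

0.731

Rate_i ∝ x_i/√M_i (Graham's law weighted by mole fraction), so the effusate composition follows n_i/√M_i.
x_CH₄(eff) = (n_CH₄/√M_CH₄) / (n_CH₄/√M_CH₄ + n_UF₆/√M_UF₆)
= (0.967/√16.04) / (0.967/√16.04 + 1.67/√352.02) = 0.2414/(0.2414 + 0.08901) = 0.731.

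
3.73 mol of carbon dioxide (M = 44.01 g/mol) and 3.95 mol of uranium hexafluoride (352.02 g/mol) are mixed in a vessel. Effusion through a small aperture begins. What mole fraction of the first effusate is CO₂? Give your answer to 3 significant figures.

Rate_i ∝ x_i/√M_i (Graham's law weighted by mole fraction), so the effusate composition follows n_i/√M_i.
So x_CO₂ in the escaping gas = (n_CO₂/√M_CO₂) / Σ(n_i/√M_i)
= (3.73/√44.01) / (3.73/√44.01 + 3.95/√352.02) = 0.5623/(0.5623 + 0.2105) = 0.728.

0.728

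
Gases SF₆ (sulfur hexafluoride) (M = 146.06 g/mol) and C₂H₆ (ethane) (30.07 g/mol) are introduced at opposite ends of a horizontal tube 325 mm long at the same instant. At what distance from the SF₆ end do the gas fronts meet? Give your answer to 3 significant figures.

Graham's law gives d_SF₆/d_C₂H₆ = rate_SF₆/rate_C₂H₆ = √(M_C₂H₆/M_SF₆) = √(30.07/146.06) = 0.4537.
With d_SF₆ + d_C₂H₆ = 325 mm, d_C₂H₆ = 325/(1 + 0.4537) = 223.6 mm.
d_SF₆ = 325 − 223.6 = 101 mm.

101 mm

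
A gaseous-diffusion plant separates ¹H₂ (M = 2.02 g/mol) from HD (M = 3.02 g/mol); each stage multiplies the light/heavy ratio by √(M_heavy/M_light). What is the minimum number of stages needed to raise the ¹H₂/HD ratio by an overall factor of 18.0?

15

Single-stage factor α = √(3.02/2.02), so ln α = ½ ln(1.49505) = 0.2011.
Need α^N ≥ 18.0 ⇒ N ≥ ln(18.0) / ln α = 2.890 / 0.2011 = 14.37.
So at least 15 stages are needed.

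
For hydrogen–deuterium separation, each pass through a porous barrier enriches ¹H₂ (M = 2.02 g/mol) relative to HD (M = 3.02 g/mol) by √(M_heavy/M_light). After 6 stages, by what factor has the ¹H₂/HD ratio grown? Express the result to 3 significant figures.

The single-stage factor is √(M_heavy/M_light), so 6 stages give [√(3.02/2.02)]^6 = (3.02/2.02)^(6/2).
= 1.49505^3 = 3.34.

3.34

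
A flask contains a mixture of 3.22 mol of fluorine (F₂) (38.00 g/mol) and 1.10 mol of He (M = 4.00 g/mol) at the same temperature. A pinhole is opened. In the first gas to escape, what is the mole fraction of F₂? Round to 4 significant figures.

0.4871

Each component's effusion rate ∝ (its partial pressure)·(1/√M) ∝ n_i/√M_i.
x_F₂(eff) = (n_F₂/√M_F₂) / (n_F₂/√M_F₂ + n_He/√M_He)
= (3.22/√38.00) / (3.22/√38.00 + 1.10/√4.00) = 0.5224/(0.5224 + 0.5500) = 0.4871.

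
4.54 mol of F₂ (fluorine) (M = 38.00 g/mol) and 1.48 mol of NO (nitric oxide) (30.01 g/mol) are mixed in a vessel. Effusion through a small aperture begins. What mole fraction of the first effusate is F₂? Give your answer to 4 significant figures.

0.7316

Effusion rate of each component ∝ n_i/√M_i (partial pressure × 1/√M).
x_F₂(eff) = (n_F₂/√M_F₂) / (n_F₂/√M_F₂ + n_NO/√M_NO)
= (4.54/√38.00) / (4.54/√38.00 + 1.48/√30.01) = 0.7365/(0.7365 + 0.2702) = 0.7316.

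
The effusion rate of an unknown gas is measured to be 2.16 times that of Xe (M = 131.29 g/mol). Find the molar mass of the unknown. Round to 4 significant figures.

Since effusion rate ∝ 1/√M, rate_X/rate_Xe = √(M_Xe/M_X).
2.16 = √(131.29/M_X)
M_X = 131.29 / 2.16² = 131.29 / 4.666 = 28.14 g/mol

28.14 g/mol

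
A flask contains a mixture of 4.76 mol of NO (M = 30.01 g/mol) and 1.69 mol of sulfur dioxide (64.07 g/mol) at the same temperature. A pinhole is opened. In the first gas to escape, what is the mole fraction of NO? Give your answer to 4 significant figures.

0.8045

The effusion rate of species i is ∝ p_i/√M_i ∝ n_i/√M_i.
Mole fraction of NO in the effusate = (n_NO/√M_NO) / (n_NO/√M_NO + n_SO₂/√M_SO₂)
= (4.76/√30.01) / (4.76/√30.01 + 1.69/√64.07) = 0.8689/(0.8689 + 0.2111) = 0.8045.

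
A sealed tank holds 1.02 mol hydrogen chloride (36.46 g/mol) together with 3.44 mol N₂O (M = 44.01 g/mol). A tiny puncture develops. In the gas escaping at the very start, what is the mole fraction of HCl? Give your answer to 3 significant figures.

The effusion rate of species i is ∝ p_i/√M_i ∝ n_i/√M_i.
x_HCl(eff) = (n_HCl/√M_HCl) / (n_HCl/√M_HCl + n_N₂O/√M_N₂O)
= (1.02/√36.46) / (1.02/√36.46 + 3.44/√44.01) = 0.1689/(0.1689 + 0.5185) = 0.246.

0.246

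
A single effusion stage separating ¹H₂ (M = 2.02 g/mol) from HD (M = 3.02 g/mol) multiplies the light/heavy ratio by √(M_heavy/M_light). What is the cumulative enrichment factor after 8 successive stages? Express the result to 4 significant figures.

4.996

Overall factor = α^8 with α = √(3.02/2.02), i.e. (3.02/2.02)^(8/2).
= 1.49505^4 = 4.996.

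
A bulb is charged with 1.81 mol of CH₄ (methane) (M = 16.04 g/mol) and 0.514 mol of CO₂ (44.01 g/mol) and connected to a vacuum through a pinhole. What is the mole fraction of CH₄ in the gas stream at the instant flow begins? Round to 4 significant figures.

0.8537

The effusion rate of species i is ∝ p_i/√M_i ∝ n_i/√M_i.
So x_CH₄ in the escaping gas = (n_CH₄/√M_CH₄) / Σ(n_i/√M_i)
= (1.81/√16.04) / (1.81/√16.04 + 0.514/√44.01) = 0.4519/(0.4519 + 0.07748) = 0.8537.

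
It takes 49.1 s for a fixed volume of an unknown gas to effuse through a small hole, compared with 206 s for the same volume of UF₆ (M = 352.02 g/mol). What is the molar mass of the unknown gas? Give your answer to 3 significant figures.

20.0 g/mol

Since effusion rate ∝ 1/√M, t_X/t_UF₆ = √(M_X/M_UF₆).
49.1/206 = 0.2383 = √(M_X/352.02)
M_X = 352.02 × 0.2383² = 352.02 × 0.05681 = 20.0 g/mol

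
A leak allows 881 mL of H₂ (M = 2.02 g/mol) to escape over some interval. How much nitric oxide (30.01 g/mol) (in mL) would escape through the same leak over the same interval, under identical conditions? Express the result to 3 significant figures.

229 mL

Graham's law gives rate_NO/rate_H₂ = √(M_H₂/M_NO) = √(2.02/30.01) = √0.06731 = 0.2594.
So the volume for NO is 881 × 0.2594 = 229 mL.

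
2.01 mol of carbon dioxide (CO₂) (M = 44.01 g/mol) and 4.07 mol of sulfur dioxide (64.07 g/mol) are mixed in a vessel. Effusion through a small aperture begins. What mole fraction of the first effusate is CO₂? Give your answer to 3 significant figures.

0.373

Each component's effusion rate ∝ (its partial pressure)·(1/√M) ∝ n_i/√M_i.
Mole fraction of CO₂ in the effusate = (n_CO₂/√M_CO₂) / (n_CO₂/√M_CO₂ + n_SO₂/√M_SO₂)
= (2.01/√44.01) / (2.01/√44.01 + 4.07/√64.07) = 0.3030/(0.3030 + 0.5085) = 0.373.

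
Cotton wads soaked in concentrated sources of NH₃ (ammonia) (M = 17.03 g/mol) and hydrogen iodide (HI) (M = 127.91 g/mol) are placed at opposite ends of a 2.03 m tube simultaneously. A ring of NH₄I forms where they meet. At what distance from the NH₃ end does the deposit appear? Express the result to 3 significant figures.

1.49 m

Distances travelled in equal time are proportional to diffusion rates, so d_NH₃/d_HI = √(M_HI/M_NH₃) = √(127.91/17.03) = 2.741.
With d_NH₃ + d_HI = 2.03 m, d_HI = 2.03/(1 + 2.741) = 0.5427 m.
d_NH₃ = 2.03 − 0.5427 = 1.49 m.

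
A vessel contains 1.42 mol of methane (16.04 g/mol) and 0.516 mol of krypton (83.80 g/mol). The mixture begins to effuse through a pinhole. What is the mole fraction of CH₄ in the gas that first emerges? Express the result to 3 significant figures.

The effusion rate of species i is ∝ p_i/√M_i ∝ n_i/√M_i.
x_CH₄(eff) = (n_CH₄/√M_CH₄) / (n_CH₄/√M_CH₄ + n_Kr/√M_Kr)
= (1.42/√16.04) / (1.42/√16.04 + 0.516/√83.80) = 0.3546/(0.3546 + 0.05637) = 0.863.

0.863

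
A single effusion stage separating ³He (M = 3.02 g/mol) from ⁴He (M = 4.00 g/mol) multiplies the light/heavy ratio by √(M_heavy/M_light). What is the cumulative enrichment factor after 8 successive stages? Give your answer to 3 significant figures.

3.08

The single-stage factor is √(M_heavy/M_light), so 8 stages give [√(4.00/3.02)]^8 = (4.00/3.02)^(8/2).
= 1.32450^4 = 3.08.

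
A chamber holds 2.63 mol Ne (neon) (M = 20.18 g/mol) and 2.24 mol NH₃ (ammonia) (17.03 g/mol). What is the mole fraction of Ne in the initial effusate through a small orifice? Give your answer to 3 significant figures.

0.519

Rate_i ∝ x_i/√M_i (Graham's law weighted by mole fraction), so the effusate composition follows n_i/√M_i.
x_Ne(eff) = (n_Ne/√M_Ne) / (n_Ne/√M_Ne + n_NH₃/√M_NH₃)
= (2.63/√20.18) / (2.63/√20.18 + 2.24/√17.03) = 0.5855/(0.5855 + 0.5428) = 0.519.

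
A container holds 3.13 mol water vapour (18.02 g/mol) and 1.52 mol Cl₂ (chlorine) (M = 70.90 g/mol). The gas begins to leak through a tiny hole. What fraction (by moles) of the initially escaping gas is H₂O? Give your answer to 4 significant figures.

Each component's effusion rate ∝ (its partial pressure)·(1/√M) ∝ n_i/√M_i.
So x_H₂O in the escaping gas = (n_H₂O/√M_H₂O) / Σ(n_i/√M_i)
= (3.13/√18.02) / (3.13/√18.02 + 1.52/√70.90) = 0.7373/(0.7373 + 0.1805) = 0.8033.

0.8033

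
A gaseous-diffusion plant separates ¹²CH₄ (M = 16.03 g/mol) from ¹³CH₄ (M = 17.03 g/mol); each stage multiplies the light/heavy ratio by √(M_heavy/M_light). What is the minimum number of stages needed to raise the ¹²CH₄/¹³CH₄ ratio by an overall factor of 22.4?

103

Per stage α = (17.03/16.03)^(1/2) = 1.06238^0.5, giving ln α = 0.03026.
Need α^N ≥ 22.4 ⇒ N ≥ ln(22.4) / ln α = 3.109 / 0.03026 = 102.75.
Minimum whole number of stages: N = 103.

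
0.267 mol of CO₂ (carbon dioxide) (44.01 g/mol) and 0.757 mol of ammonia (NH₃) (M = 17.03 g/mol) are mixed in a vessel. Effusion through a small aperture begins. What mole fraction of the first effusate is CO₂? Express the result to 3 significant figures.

0.180

Each component's effusion rate ∝ (its partial pressure)·(1/√M) ∝ n_i/√M_i.
x_CO₂(eff) = (n_CO₂/√M_CO₂) / (n_CO₂/√M_CO₂ + n_NH₃/√M_NH₃)
= (0.267/√44.01) / (0.267/√44.01 + 0.757/√17.03) = 0.04025/(0.04025 + 0.1834) = 0.180.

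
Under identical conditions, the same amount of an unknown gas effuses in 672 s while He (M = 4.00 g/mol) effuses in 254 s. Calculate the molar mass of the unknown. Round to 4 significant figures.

28.00 g/mol

Graham's law gives t_X/t_He = √(M_X/M_He).
672/254 = 2.646 = √(M_X/4.00)
M_X = 4.00 × 2.646² = 4.00 × 7.000 = 28.00 g/mol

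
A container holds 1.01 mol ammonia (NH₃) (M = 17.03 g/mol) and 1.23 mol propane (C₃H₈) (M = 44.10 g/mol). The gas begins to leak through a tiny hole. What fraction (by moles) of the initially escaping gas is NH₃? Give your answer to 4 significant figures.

0.5692

The effusion rate of species i is ∝ p_i/√M_i ∝ n_i/√M_i.
So x_NH₃ in the escaping gas = (n_NH₃/√M_NH₃) / Σ(n_i/√M_i)
= (1.01/√17.03) / (1.01/√17.03 + 1.23/√44.10) = 0.2447/(0.2447 + 0.1852) = 0.5692.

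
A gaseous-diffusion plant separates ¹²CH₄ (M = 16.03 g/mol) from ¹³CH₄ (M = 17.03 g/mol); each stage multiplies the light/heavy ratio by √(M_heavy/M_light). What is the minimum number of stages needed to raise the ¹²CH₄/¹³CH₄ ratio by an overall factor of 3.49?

Single-stage factor α = √(17.03/16.03), so ln α = ½ ln(1.06238) = 0.03026.
Need α^N ≥ 3.49 ⇒ N ≥ ln(3.49) / ln α = 1.250 / 0.03026 = 41.31.
Rounding up, N = 42 stages.

42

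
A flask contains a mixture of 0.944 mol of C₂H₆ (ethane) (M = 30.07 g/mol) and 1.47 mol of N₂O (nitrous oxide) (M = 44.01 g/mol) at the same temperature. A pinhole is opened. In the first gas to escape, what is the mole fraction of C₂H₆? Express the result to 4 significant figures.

0.4372

Each component's effusion rate ∝ (its partial pressure)·(1/√M) ∝ n_i/√M_i.
Mole fraction of C₂H₆ in the effusate = (n_C₂H₆/√M_C₂H₆) / (n_C₂H₆/√M_C₂H₆ + n_N₂O/√M_N₂O)
= (0.944/√30.07) / (0.944/√30.07 + 1.47/√44.01) = 0.1721/(0.1721 + 0.2216) = 0.4372.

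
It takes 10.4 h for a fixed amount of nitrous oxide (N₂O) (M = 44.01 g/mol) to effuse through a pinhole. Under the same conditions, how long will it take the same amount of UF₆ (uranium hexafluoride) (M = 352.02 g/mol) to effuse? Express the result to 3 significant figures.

From Graham's law, t_UF₆/t_N₂O = √(M_UF₆/M_N₂O) = √(352.02/44.01) = √7.999 = 2.828.
So the time for UF₆ is 10.4 × 2.828 = 29.4 h.

29.4 h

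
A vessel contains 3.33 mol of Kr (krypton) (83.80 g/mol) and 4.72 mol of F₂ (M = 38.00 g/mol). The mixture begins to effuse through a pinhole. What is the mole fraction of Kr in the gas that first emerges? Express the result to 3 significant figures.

The effusion rate of species i is ∝ p_i/√M_i ∝ n_i/√M_i.
x_Kr(eff) = (n_Kr/√M_Kr) / (n_Kr/√M_Kr + n_F₂/√M_F₂)
= (3.33/√83.80) / (3.33/√83.80 + 4.72/√38.00) = 0.3638/(0.3638 + 0.7657) = 0.322.

0.322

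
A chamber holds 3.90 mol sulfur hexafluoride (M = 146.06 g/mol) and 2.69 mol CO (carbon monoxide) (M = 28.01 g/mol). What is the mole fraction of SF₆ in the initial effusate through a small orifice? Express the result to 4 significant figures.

Rate_i ∝ x_i/√M_i (Graham's law weighted by mole fraction), so the effusate composition follows n_i/√M_i.
Mole fraction of SF₆ in the effusate = (n_SF₆/√M_SF₆) / (n_SF₆/√M_SF₆ + n_CO/√M_CO)
= (3.90/√146.06) / (3.90/√146.06 + 2.69/√28.01) = 0.3227/(0.3227 + 0.5083) = 0.3883.

0.3883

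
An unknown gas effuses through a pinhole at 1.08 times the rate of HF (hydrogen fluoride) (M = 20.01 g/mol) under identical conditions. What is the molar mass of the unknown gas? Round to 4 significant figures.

Graham's law gives rate_X/rate_HF = √(M_HF/M_X).
1.08 = √(20.01/M_X)
M_X = 20.01 / 1.08² = 20.01 / 1.166 = 17.16 g/mol

17.16 g/mol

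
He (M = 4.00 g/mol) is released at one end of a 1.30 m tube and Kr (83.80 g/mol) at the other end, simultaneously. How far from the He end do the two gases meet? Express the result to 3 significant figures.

Graham's law gives d_He/d_Kr = rate_He/rate_Kr = √(M_Kr/M_He) = √(83.80/4.00) = 4.577.
With d_He + d_Kr = 1.30 m, d_Kr = 1.30/(1 + 4.577) = 0.2331 m.
d_He = 1.30 − 0.2331 = 1.07 m.

1.07 m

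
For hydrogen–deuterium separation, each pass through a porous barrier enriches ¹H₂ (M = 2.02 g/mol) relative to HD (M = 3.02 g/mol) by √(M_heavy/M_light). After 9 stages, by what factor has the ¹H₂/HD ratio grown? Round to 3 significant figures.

Overall factor = α^9 with α = √(3.02/2.02), i.e. (3.02/2.02)^(9/2).
= 1.49505^(9/2) = 6.11.

6.11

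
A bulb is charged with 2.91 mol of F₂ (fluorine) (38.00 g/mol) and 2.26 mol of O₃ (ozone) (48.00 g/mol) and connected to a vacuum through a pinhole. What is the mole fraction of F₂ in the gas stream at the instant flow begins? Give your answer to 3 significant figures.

0.591

The effusion rate of species i is ∝ p_i/√M_i ∝ n_i/√M_i.
So x_F₂ in the escaping gas = (n_F₂/√M_F₂) / Σ(n_i/√M_i)
= (2.91/√38.00) / (2.91/√38.00 + 2.26/√48.00) = 0.4721/(0.4721 + 0.3262) = 0.591.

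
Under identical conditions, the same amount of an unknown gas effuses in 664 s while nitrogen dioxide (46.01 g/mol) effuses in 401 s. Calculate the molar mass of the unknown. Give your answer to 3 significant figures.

126 g/mol

By Graham's law, t_X/t_NO₂ = √(M_X/M_NO₂).
664/401 = 1.656 = √(M_X/46.01)
M_X = 46.01 × 1.656² = 46.01 × 2.742 = 126 g/mol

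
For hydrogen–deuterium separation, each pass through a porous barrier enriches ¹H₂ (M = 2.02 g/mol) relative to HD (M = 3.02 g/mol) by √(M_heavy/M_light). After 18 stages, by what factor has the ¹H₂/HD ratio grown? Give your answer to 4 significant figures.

37.32

Each stage multiplies the ratio by α = √(3.02/2.02), so after 18 stages the overall factor is α^18 = (3.02/2.02)^(18/2).
= 1.49505^9 = 37.32.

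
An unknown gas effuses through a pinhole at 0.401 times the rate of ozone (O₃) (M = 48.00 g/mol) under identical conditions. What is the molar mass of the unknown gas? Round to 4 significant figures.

298.5 g/mol

By Graham's law, rate_X/rate_O₃ = √(M_O₃/M_X).
0.401 = √(48.00/M_X)
M_X = 48.00 / 0.401² = 48.00 / 0.1608 = 298.5 g/mol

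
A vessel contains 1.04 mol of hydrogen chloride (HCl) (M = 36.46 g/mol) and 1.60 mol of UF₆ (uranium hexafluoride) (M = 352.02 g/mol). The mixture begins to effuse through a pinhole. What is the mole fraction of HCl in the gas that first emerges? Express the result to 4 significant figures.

0.6688

Each component's effusion rate ∝ (its partial pressure)·(1/√M) ∝ n_i/√M_i.
So x_HCl in the escaping gas = (n_HCl/√M_HCl) / Σ(n_i/√M_i)
= (1.04/√36.46) / (1.04/√36.46 + 1.60/√352.02) = 0.1722/(0.1722 + 0.08528) = 0.6688.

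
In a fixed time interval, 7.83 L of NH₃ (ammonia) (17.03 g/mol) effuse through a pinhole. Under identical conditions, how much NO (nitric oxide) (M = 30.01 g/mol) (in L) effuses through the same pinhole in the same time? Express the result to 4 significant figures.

5.898 L

Using Graham's law: rate_NO/rate_NH₃ = √(M_NH₃/M_NO) = √(17.03/30.01) = √0.5675 = 0.7533.
So the volume for NO is 7.83 × 0.7533 = 5.898 L.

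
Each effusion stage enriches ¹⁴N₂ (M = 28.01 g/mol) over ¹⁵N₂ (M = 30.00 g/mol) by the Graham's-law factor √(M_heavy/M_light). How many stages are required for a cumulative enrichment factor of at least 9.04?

65

With α = √(30.00/28.01) per stage, ln α = ½ ln(1.07105) = 0.03432.
Need α^N ≥ 9.04 ⇒ N ≥ ln(9.04) / ln α = 2.202 / 0.03432 = 64.15.
Rounding up, N = 65 stages.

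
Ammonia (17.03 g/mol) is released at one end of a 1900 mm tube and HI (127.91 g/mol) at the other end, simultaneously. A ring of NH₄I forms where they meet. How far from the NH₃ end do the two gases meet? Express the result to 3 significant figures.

Graham's law gives d_NH₃/d_HI = rate_NH₃/rate_HI = √(M_HI/M_NH₃) = √(127.91/17.03) = 2.741.
With d_NH₃ + d_HI = 1900 mm, d_HI = 1900/(1 + 2.741) = 507.9 mm.
d_NH₃ = 1900 − 507.9 = 1390 mm.

1390 mm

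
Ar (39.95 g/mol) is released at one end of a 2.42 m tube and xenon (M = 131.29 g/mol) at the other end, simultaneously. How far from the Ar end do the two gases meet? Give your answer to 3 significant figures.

Graham's law gives d_Ar/d_Xe = rate_Ar/rate_Xe = √(M_Xe/M_Ar) = √(131.29/39.95) = 1.813.
With d_Ar + d_Xe = 2.42 m, d_Xe = 2.42/(1 + 1.813) = 0.8603 m.
d_Ar = 2.42 − 0.8603 = 1.56 m.

1.56 m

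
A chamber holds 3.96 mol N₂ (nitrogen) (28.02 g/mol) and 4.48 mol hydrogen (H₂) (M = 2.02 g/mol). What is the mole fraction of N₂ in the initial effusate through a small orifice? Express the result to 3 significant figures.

Each component's effusion rate ∝ (its partial pressure)·(1/√M) ∝ n_i/√M_i.
Mole fraction of N₂ in the effusate = (n_N₂/√M_N₂) / (n_N₂/√M_N₂ + n_H₂/√M_H₂)
= (3.96/√28.02) / (3.96/√28.02 + 4.48/√2.02) = 0.7481/(0.7481 + 3.152) = 0.192.

0.192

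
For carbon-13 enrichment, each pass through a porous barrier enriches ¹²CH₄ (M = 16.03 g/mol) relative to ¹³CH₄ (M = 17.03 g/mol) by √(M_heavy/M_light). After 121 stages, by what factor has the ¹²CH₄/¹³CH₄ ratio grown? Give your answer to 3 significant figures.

38.9

The single-stage factor is √(M_heavy/M_light), so 121 stages give [√(17.03/16.03)]^121 = (17.03/16.03)^(121/2).
= 1.06238^(121/2) = 38.9.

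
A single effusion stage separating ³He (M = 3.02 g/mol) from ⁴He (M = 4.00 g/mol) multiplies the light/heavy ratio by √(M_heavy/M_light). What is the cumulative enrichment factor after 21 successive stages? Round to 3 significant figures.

The single-stage factor is √(M_heavy/M_light), so 21 stages give [√(4.00/3.02)]^21 = (4.00/3.02)^(21/2).
= 1.32450^(21/2) = 19.1.

19.1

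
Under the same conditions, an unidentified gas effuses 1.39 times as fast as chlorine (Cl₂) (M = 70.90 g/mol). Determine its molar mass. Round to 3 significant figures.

Since effusion rate ∝ 1/√M, rate_X/rate_Cl₂ = √(M_Cl₂/M_X).
1.39 = √(70.90/M_X)
M_X = 70.90 / 1.39² = 70.90 / 1.932 = 36.7 g/mol

36.7 g/mol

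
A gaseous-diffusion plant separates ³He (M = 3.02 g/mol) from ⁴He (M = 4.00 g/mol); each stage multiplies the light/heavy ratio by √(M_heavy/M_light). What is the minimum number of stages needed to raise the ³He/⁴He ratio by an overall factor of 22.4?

With α = √(4.00/3.02) per stage, ln α = ½ ln(1.32450) = 0.1405.
Need α^N ≥ 22.4 ⇒ N ≥ ln(22.4) / ln α = 3.109 / 0.1405 = 22.13.
Minimum whole number of stages: N = 23.

23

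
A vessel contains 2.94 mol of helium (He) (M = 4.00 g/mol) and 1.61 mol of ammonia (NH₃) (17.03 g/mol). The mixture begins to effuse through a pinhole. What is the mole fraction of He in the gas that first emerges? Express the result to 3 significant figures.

0.790

The effusion rate of species i is ∝ p_i/√M_i ∝ n_i/√M_i.
So x_He in the escaping gas = (n_He/√M_He) / Σ(n_i/√M_i)
= (2.94/√4.00) / (2.94/√4.00 + 1.61/√17.03) = 1.470/(1.470 + 0.3901) = 0.790.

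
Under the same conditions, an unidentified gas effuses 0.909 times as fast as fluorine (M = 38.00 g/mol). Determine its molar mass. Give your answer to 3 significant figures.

From Graham's law, rate_X/rate_F₂ = √(M_F₂/M_X).
0.909 = √(38.00/M_X)
M_X = 38.00 / 0.909² = 38.00 / 0.8263 = 46.0 g/mol

46.0 g/mol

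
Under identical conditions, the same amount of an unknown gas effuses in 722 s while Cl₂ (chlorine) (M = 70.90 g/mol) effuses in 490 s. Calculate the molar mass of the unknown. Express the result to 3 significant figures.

From Graham's law, t_X/t_Cl₂ = √(M_X/M_Cl₂).
722/490 = 1.473 = √(M_X/70.90)
M_X = 70.90 × 1.473² = 70.90 × 2.171 = 154 g/mol

154 g/mol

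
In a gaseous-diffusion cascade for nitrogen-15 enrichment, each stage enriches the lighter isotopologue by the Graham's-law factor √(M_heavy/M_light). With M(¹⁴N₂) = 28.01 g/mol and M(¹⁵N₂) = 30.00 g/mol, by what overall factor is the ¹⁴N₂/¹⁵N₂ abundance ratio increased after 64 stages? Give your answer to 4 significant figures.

After 64 stages the ratio has grown by (√(30.00/28.01))^64 = (30.00/28.01)^(64/2).
= 1.07105^32 = 8.992.

8.992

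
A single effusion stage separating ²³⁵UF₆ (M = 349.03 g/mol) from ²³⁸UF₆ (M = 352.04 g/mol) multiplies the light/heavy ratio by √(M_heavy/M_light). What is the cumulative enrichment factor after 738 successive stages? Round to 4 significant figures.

Each stage multiplies the ratio by α = √(352.04/349.03), so after 738 stages the overall factor is α^738 = (352.04/349.03)^(738/2).
= 1.00862^369 = 23.77.

23.77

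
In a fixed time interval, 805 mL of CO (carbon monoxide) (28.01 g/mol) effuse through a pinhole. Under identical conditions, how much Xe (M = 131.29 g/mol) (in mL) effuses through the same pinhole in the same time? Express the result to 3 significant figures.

Using Graham's law: rate_Xe/rate_CO = √(M_CO/M_Xe) = √(28.01/131.29) = √0.2133 = 0.4619.
So the volume for Xe is 805 × 0.4619 = 372 mL.

372 mL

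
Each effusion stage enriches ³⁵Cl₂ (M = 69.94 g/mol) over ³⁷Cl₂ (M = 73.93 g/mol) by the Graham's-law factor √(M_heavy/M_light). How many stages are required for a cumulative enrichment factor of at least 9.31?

Single-stage factor α = √(73.93/69.94), so ln α = ½ ln(1.05705) = 0.02774.
Need α^N ≥ 9.31 ⇒ N ≥ ln(9.31) / ln α = 2.231 / 0.02774 = 80.43.
Rounding up, N = 81 stages.

81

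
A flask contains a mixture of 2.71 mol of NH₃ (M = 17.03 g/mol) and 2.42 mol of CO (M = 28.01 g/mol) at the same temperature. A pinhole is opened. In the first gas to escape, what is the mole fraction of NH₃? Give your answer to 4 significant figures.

0.5895

The effusion rate of species i is ∝ p_i/√M_i ∝ n_i/√M_i.
So x_NH₃ in the escaping gas = (n_NH₃/√M_NH₃) / Σ(n_i/√M_i)
= (2.71/√17.03) / (2.71/√17.03 + 2.42/√28.01) = 0.6567/(0.6567 + 0.4573) = 0.5895.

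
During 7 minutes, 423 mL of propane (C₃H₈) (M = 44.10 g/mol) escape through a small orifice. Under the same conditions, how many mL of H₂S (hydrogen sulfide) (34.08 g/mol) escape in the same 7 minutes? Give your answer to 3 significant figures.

By Graham's law, rate_H₂S/rate_C₃H₈ = √(M_C₃H₈/M_H₂S) = √(44.10/34.08) = √1.294 = 1.138.
So the volume for H₂S is 423 × 1.138 = 481 mL.

481 mL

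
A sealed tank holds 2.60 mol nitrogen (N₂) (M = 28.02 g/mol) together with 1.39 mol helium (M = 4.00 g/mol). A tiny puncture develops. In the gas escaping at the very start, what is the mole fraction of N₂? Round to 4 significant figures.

Each component's effusion rate ∝ (its partial pressure)·(1/√M) ∝ n_i/√M_i.
So x_N₂ in the escaping gas = (n_N₂/√M_N₂) / Σ(n_i/√M_i)
= (2.60/√28.02) / (2.60/√28.02 + 1.39/√4.00) = 0.4912/(0.4912 + 0.6950) = 0.4141.

0.4141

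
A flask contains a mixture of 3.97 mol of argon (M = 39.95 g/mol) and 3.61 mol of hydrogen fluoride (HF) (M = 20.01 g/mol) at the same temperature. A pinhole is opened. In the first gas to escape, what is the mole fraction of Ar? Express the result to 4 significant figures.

The effusion rate of species i is ∝ p_i/√M_i ∝ n_i/√M_i.
x_Ar(eff) = (n_Ar/√M_Ar) / (n_Ar/√M_Ar + n_HF/√M_HF)
= (3.97/√39.95) / (3.97/√39.95 + 3.61/√20.01) = 0.6281/(0.6281 + 0.8070) = 0.4377.

0.4377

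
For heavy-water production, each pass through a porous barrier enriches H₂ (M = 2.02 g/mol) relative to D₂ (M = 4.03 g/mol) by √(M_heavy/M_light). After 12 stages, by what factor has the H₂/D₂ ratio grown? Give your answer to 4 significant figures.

The single-stage factor is √(M_heavy/M_light), so 12 stages give [√(4.03/2.02)]^12 = (4.03/2.02)^(12/2).
= 1.99505^6 = 63.06.

63.06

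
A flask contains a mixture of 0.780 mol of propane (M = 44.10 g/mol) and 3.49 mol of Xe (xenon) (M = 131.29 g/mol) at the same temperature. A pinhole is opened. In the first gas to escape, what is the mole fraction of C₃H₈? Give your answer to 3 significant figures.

0.278

Effusion rate of each component ∝ n_i/√M_i (partial pressure × 1/√M).
Mole fraction of C₃H₈ in the effusate = (n_C₃H₈/√M_C₃H₈) / (n_C₃H₈/√M_C₃H₈ + n_Xe/√M_Xe)
= (0.780/√44.10) / (0.780/√44.10 + 3.49/√131.29) = 0.1175/(0.1175 + 0.3046) = 0.278.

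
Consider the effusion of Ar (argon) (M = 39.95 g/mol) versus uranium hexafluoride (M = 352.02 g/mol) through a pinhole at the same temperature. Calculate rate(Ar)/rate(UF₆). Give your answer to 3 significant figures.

2.97

From Graham's law, rate_Ar/rate_UF₆ = √(M_UF₆/M_Ar) = √(352.02/39.95) = √8.812 = 2.97.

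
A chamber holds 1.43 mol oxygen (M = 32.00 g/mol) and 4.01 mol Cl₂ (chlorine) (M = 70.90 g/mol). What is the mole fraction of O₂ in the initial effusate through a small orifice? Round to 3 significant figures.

0.347

Each component's effusion rate ∝ (its partial pressure)·(1/√M) ∝ n_i/√M_i.
So x_O₂ in the escaping gas = (n_O₂/√M_O₂) / Σ(n_i/√M_i)
= (1.43/√32.00) / (1.43/√32.00 + 4.01/√70.90) = 0.2528/(0.2528 + 0.4762) = 0.347.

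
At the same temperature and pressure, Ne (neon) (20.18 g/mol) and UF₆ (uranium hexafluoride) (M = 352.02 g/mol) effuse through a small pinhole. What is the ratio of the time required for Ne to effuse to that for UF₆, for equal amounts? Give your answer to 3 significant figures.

Graham's law gives t_Ne/t_UF₆ = √(M_Ne/M_UF₆) = √(20.18/352.02) = √0.05733 = 0.239.

0.239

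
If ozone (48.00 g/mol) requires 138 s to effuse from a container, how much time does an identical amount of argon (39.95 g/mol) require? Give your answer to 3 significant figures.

126 s

Since effusion rate ∝ 1/√M, t_Ar/t_O₃ = √(M_Ar/M_O₃) = √(39.95/48.00) = √0.8323 = 0.9123.
So the time for Ar is 138 × 0.9123 = 126 s.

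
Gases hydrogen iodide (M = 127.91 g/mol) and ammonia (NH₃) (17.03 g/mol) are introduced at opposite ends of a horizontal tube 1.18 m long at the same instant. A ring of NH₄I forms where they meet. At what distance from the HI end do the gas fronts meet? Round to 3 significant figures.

0.315 m

Distances travelled in equal time are proportional to diffusion rates, so d_HI/d_NH₃ = √(M_NH₃/M_HI) = √(17.03/127.91) = 0.3649.
With d_HI + d_NH₃ = 1.18 m, d_NH₃ = 1.18/(1 + 0.3649) = 0.8645 m.
d_HI = 1.18 − 0.8645 = 0.315 m.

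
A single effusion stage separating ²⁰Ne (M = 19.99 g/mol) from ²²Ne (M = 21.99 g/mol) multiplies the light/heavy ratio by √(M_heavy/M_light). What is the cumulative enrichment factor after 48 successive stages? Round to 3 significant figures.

9.86

After 48 stages the ratio has grown by (√(21.99/19.99))^48 = (21.99/19.99)^(48/2).
= 1.10005^24 = 9.86.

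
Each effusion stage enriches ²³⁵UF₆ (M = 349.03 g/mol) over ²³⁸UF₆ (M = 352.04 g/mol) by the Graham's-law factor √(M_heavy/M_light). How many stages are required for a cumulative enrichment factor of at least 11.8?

575

Per stage α = (352.04/349.03)^(1/2) = 1.00862^0.5, giving ln α = 0.004293.
Need α^N ≥ 11.8 ⇒ N ≥ ln(11.8) / ln α = 2.468 / 0.004293 = 574.85.
Rounding up, N = 575 stages.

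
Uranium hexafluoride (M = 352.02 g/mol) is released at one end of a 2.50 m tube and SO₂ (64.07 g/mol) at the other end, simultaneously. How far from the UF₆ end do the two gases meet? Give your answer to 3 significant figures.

The fronts meet when d_UF₆ + d_SO₂ = L with d_UF₆/d_SO₂ = √(M_SO₂/M_UF₆) (Graham's law). Here √(M_SO₂/M_UF₆) = √(64.07/352.02) = 0.4266.
With d_UF₆ + d_SO₂ = 2.50 m, d_SO₂ = 2.50/(1 + 0.4266) = 1.752 m.
d_UF₆ = 2.50 − 1.752 = 0.748 m.

0.748 m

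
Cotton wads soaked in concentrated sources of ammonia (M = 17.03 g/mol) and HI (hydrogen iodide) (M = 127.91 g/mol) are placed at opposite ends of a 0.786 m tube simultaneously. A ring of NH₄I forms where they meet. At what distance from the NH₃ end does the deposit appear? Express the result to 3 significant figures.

Graham's law gives d_NH₃/d_HI = rate_NH₃/rate_HI = √(M_HI/M_NH₃) = √(127.91/17.03) = 2.741.
With d_NH₃ + d_HI = 0.786 m, d_HI = 0.786/(1 + 2.741) = 0.2101 m.
d_NH₃ = 0.786 − 0.2101 = 0.576 m.

0.576 m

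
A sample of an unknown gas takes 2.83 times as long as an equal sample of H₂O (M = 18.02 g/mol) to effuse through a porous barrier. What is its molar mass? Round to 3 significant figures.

144 g/mol

Since effusion rate ∝ 1/√M, t_X/t_H₂O = √(M_X/M_H₂O).
2.83 = √(M_X/18.02)
M_X = 18.02 × 2.83² = 18.02 × 8.009 = 144 g/mol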